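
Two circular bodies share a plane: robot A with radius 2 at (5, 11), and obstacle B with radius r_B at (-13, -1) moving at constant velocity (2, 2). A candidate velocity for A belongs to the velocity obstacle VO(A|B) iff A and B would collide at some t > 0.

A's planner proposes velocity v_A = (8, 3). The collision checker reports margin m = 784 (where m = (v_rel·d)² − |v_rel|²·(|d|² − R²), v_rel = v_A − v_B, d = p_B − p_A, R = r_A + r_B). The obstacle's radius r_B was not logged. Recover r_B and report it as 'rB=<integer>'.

m = 784
d = (-18, -12);  v_rel = (6, 1),  |v_rel|² = 37
v_rel×d = (6)·(-12) − (1)·(-18) = -54
since m = R²·37 − (-54)²:  R² = (2916 + 784) / 37 = 100
R = √100 = 10  ⇒  r_B = 10 − 2 = 8

rB=8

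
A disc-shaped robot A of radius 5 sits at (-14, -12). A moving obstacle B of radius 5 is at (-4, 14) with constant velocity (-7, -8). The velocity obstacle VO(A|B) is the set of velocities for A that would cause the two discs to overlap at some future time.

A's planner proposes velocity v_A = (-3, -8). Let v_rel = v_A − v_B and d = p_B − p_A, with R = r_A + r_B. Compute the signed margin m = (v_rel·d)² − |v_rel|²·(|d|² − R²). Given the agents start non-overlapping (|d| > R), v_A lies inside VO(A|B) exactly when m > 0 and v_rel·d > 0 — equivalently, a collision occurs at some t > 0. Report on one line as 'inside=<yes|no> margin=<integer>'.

d = (10, 26),  |d|² = 776;  R = 5+5 = 10,  c = 776−10² = 676
v_rel = (4, 0),  |v_rel|² = 16;  v_rel·d = (4)·(10) + (0)·(26) = 40
16·t² − 80·t + 676 = 0  ⇒  m = 40² − 16·676 = -9216
m = -9216 < 0,  v_rel·d = 40 > 0  ⇒  outside

inside=no margin=-9216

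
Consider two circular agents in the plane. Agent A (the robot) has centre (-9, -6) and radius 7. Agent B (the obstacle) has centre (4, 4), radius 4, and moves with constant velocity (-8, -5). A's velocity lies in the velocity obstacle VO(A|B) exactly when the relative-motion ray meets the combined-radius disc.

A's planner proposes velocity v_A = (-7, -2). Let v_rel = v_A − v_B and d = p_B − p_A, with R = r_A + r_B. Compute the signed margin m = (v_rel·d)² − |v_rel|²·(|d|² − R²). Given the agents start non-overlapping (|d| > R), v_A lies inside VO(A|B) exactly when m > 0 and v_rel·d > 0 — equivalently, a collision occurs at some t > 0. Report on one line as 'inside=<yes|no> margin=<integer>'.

d = (13, 10),  |d|² = 269;  R = 7+4 = 11,  c = 269−11² = 148
v_rel = (1, 3),  |v_rel|² = 10;  v_rel·d = (1)·(13) + (3)·(10) = 43
10·t² − 86·t + 148 = 0  ⇒  m = 43² − 10·148 = 369
m = 369 > 0,  v_rel·d = 43 > 0  ⇒  inside

inside=yes margin=369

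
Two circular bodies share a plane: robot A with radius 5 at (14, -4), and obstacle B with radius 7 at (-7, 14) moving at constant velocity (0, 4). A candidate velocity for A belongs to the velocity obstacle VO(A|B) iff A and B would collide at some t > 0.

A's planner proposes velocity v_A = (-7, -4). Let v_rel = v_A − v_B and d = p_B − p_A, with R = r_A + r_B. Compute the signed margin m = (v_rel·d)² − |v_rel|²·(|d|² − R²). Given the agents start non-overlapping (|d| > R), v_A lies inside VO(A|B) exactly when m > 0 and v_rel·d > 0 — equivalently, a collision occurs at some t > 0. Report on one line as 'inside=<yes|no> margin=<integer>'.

d = (-21, 18),  |d|² = 765;  R = 5+7 = 12,  c = 765−12² = 621
v_rel = (-7, -8),  |v_rel|² = 113;  v_rel·d = (-7)·(-21) + (-8)·(18) = 3
113·t² − 6·t + 621 = 0  ⇒  m = 3² − 113·621 = -70164
m = -70164 < 0,  v_rel·d = 3 > 0  ⇒  outside

inside=no margin=-70164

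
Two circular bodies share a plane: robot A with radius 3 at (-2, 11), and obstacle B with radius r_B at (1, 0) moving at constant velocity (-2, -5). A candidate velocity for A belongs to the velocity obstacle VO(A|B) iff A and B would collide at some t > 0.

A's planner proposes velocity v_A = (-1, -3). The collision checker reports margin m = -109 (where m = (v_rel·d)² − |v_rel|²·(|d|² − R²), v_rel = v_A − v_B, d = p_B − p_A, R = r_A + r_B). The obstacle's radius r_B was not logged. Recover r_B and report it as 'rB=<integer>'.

m = -109
d = (3, -11);  v_rel = (1, 2),  |v_rel|² = 5
v_rel×d = (1)·(-11) − (2)·(3) = -17
since m = R²·5 − (-17)²:  R² = (289 + -109) / 5 = 36
R = √36 = 6  ⇒  r_B = 6 − 3 = 3

rB=3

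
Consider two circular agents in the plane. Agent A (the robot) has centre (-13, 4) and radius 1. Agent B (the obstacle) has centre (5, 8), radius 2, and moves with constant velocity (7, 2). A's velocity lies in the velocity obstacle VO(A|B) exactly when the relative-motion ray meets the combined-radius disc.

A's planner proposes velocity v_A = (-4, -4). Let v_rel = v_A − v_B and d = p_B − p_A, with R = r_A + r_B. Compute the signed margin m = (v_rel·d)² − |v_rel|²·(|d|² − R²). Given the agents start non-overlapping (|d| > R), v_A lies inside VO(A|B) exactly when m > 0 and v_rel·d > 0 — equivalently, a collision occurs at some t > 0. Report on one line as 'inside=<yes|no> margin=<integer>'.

d = (18, 4),  |d|² = 340;  R = 1+2 = 3,  c = 340−3² = 331
v_rel = (-11, -6),  |v_rel|² = 157;  v_rel·d = (-11)·(18) + (-6)·(4) = -222
157·t² + 444·t + 331 = 0  ⇒  m = (-222)² − 157·331 = -2683
m = -2683 < 0,  v_rel·d = -222 < 0  ⇒  outside

inside=no margin=-2683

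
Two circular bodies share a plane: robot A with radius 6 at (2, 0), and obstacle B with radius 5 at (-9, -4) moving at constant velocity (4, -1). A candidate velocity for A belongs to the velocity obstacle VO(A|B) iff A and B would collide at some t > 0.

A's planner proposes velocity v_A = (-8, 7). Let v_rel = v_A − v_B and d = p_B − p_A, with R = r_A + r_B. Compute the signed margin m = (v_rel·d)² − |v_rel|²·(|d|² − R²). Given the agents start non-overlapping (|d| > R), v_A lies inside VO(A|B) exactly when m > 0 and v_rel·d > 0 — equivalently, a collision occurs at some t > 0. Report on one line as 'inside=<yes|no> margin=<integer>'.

d = (-11, -4),  |d|² = 137;  R = 6+5 = 11,  c = 137−11² = 16
v_rel = (-12, 8),  |v_rel|² = 208;  v_rel·d = (-12)·(-11) + (8)·(-4) = 100
208·t² − 200·t + 16 = 0  ⇒  m = 100² − 208·16 = 6672
m = 6672 > 0,  v_rel·d = 100 > 0  ⇒  inside

inside=yes margin=6672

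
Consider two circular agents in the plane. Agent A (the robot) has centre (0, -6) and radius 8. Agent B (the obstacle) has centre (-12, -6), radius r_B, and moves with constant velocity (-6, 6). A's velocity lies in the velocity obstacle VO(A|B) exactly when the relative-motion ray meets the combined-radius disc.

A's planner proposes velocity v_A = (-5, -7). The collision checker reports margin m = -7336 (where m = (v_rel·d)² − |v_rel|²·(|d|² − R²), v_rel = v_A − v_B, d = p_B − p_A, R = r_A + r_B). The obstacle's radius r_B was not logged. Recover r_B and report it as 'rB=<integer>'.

m = -7336
d = (-12, 0);  v_rel = (1, -13),  |v_rel|² = 170
v_rel×d = (1)·(0) − (-13)·(-12) = -156
since m = R²·170 − (-156)²:  R² = (24336 + -7336) / 170 = 100
R = √100 = 10  ⇒  r_B = 10 − 8 = 2

rB=2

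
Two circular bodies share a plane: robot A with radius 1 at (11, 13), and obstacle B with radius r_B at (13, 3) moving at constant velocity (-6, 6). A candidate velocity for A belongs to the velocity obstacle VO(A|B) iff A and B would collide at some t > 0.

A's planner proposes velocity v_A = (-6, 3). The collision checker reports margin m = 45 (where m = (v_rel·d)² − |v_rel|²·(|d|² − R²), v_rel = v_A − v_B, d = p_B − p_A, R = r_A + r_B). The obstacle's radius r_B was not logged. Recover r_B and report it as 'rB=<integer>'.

m = 45
d = (2, -10);  v_rel = (0, -3),  |v_rel|² = 9
v_rel×d = (0)·(-10) − (-3)·(2) = 6
since m = R²·9 − 6²:  R² = (36 + 45) / 9 = 9
R = √9 = 3  ⇒  r_B = 3 − 1 = 2

rB=2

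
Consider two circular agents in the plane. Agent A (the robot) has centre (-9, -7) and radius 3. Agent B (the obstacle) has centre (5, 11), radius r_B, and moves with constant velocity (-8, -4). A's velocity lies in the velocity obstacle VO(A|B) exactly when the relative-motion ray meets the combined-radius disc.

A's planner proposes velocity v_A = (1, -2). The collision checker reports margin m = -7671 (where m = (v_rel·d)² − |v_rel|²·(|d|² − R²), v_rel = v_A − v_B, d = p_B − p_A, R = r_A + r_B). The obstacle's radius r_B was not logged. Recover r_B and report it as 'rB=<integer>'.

m = -7671
d = (14, 18);  v_rel = (9, 2),  |v_rel|² = 85
v_rel×d = (9)·(18) − (2)·(14) = 134
since m = R²·85 − 134²:  R² = (17956 + -7671) / 85 = 121
R = √121 = 11  ⇒  r_B = 11 − 3 = 8

rB=8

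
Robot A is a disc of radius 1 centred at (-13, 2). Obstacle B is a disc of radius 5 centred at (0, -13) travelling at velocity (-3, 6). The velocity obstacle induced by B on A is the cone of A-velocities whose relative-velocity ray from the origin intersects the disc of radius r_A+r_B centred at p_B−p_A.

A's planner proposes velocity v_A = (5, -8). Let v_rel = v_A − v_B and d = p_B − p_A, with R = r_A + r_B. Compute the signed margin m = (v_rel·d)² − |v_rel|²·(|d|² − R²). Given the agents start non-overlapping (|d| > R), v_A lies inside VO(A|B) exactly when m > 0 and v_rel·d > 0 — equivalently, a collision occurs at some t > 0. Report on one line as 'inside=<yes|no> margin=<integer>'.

d = (13, -15),  |d|² = 394;  R = 1+5 = 6,  c = 394−6² = 358
v_rel = (8, -14),  |v_rel|² = 260;  v_rel·d = (8)·(13) + (-14)·(-15) = 314
260·t² − 628·t + 358 = 0  ⇒  m = 314² − 260·358 = 5516
m = 5516 > 0,  v_rel·d = 314 > 0  ⇒  inside

inside=yes margin=5516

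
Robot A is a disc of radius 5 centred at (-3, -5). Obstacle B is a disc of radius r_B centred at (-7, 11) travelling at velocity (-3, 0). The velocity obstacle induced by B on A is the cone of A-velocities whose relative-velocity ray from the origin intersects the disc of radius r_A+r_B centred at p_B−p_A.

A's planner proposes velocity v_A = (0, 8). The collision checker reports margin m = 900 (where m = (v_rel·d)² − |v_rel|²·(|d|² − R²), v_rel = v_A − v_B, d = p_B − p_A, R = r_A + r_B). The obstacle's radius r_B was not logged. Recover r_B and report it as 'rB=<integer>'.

m = 900
d = (-4, 16);  v_rel = (3, 8),  |v_rel|² = 73
v_rel×d = (3)·(16) − (8)·(-4) = 80
since m = R²·73 − 80²:  R² = (6400 + 900) / 73 = 100
R = √100 = 10  ⇒  r_B = 10 − 5 = 5

rB=5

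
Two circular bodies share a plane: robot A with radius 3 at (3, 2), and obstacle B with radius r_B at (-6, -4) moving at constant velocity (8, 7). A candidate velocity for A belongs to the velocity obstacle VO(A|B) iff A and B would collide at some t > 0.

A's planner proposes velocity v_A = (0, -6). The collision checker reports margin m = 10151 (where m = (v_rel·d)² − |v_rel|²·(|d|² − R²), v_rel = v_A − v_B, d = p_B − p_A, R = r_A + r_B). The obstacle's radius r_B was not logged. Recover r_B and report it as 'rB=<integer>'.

m = 10151
d = (-9, -6);  v_rel = (-8, -13),  |v_rel|² = 233
v_rel×d = (-8)·(-6) − (-13)·(-9) = -69
since m = R²·233 − (-69)²:  R² = (4761 + 10151) / 233 = 64
R = √64 = 8  ⇒  r_B = 8 − 3 = 5

rB=5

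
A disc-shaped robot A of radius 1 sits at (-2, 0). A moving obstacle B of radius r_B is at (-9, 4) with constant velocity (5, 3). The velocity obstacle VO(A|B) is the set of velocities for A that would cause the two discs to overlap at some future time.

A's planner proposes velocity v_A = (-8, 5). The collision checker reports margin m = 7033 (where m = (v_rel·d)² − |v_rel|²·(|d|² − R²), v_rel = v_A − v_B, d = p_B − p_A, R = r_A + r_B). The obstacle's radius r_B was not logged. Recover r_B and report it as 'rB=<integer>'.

m = 7033
d = (-7, 4);  v_rel = (-13, 2),  |v_rel|² = 173
v_rel×d = (-13)·(4) − (2)·(-7) = -38
since m = R²·173 − (-38)²:  R² = (1444 + 7033) / 173 = 49
R = √49 = 7  ⇒  r_B = 7 − 1 = 6

rB=6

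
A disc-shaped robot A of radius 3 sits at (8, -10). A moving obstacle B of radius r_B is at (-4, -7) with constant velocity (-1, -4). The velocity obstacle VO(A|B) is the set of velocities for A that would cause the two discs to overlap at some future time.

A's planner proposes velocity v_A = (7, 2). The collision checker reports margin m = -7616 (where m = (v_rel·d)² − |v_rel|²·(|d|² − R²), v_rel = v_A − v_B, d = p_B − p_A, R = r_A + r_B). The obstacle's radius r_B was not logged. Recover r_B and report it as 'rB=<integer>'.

m = -7616
d = (-12, 3);  v_rel = (8, 6),  |v_rel|² = 100
v_rel×d = (8)·(3) − (6)·(-12) = 96
since m = R²·100 − 96²:  R² = (9216 + -7616) / 100 = 16
R = √16 = 4  ⇒  r_B = 4 − 3 = 1

rB=1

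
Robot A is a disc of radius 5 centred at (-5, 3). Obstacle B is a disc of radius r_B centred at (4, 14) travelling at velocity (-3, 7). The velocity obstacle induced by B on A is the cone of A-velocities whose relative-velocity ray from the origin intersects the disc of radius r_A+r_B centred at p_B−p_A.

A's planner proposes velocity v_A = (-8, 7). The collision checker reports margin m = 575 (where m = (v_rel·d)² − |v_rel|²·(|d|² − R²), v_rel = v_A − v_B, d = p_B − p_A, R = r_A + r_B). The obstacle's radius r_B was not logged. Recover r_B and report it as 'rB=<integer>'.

m = 575
d = (9, 11);  v_rel = (-5, 0),  |v_rel|² = 25
v_rel×d = (-5)·(11) − (0)·(9) = -55
since m = R²·25 − (-55)²:  R² = (3025 + 575) / 25 = 144
R = √144 = 12  ⇒  r_B = 12 − 5 = 7

rB=7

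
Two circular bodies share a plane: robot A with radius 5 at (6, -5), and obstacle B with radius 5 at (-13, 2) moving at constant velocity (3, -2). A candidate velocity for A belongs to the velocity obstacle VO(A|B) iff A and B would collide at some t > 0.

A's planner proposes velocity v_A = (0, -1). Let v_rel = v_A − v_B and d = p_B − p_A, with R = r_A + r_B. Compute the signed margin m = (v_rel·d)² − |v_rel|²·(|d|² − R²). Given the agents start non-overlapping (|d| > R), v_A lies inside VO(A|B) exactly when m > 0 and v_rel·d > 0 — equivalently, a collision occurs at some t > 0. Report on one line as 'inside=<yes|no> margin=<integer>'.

d = (-19, 7),  |d|² = 410;  R = 5+5 = 10,  c = 410−10² = 310
v_rel = (-3, 1),  |v_rel|² = 10;  v_rel·d = (-3)·(-19) + (1)·(7) = 64
10·t² − 128·t + 310 = 0  ⇒  m = 64² − 10·310 = 996
m = 996 > 0,  v_rel·d = 64 > 0  ⇒  inside

inside=yes margin=996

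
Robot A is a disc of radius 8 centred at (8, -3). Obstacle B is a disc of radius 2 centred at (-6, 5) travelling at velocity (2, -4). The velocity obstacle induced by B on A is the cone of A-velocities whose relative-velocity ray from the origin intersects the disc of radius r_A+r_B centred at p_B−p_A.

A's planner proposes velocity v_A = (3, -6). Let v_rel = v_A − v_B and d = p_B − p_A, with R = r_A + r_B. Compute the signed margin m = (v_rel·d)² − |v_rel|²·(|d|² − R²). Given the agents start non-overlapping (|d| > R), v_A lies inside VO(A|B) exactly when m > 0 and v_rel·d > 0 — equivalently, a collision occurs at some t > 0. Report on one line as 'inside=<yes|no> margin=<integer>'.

d = (-14, 8),  |d|² = 260;  R = 8+2 = 10,  c = 260−10² = 160
v_rel = (1, -2),  |v_rel|² = 5;  v_rel·d = (1)·(-14) + (-2)·(8) = -30
5·t² + 60·t + 160 = 0  ⇒  m = (-30)² − 5·160 = 100
m = 100 > 0,  v_rel·d = -30 < 0  ⇒  outside

inside=no margin=100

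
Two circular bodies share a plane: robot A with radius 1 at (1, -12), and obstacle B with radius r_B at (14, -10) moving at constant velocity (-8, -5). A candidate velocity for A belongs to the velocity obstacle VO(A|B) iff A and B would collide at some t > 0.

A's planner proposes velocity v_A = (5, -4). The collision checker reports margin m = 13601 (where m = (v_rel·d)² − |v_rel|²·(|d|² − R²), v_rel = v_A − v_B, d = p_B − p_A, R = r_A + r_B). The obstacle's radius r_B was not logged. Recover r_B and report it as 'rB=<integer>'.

m = 13601
d = (13, 2);  v_rel = (13, 1),  |v_rel|² = 170
v_rel×d = (13)·(2) − (1)·(13) = 13
since m = R²·170 − 13²:  R² = (169 + 13601) / 170 = 81
R = √81 = 9  ⇒  r_B = 9 − 1 = 8

rB=8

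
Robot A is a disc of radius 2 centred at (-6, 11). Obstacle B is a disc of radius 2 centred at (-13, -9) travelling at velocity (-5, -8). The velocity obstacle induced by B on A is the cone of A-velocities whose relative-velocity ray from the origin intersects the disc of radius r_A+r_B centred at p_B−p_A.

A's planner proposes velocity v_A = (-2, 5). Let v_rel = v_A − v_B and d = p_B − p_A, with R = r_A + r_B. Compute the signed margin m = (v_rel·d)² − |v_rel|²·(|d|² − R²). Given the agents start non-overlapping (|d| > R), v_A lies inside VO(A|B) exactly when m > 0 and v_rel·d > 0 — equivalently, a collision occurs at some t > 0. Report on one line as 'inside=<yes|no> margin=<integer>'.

d = (-7, -20),  |d|² = 449;  R = 2+2 = 4,  c = 449−4² = 433
v_rel = (3, 13),  |v_rel|² = 178;  v_rel·d = (3)·(-7) + (13)·(-20) = -281
178·t² + 562·t + 433 = 0  ⇒  m = (-281)² − 178·433 = 1887
m = 1887 > 0,  v_rel·d = -281 < 0  ⇒  outside

inside=no margin=1887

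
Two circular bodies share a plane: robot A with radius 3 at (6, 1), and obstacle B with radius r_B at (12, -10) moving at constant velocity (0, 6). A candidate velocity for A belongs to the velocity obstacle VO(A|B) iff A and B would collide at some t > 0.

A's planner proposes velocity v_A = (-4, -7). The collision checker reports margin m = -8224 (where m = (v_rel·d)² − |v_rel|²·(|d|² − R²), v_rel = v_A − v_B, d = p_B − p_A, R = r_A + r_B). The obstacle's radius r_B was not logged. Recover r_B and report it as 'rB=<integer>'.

m = -8224
d = (6, -11);  v_rel = (-4, -13),  |v_rel|² = 185
v_rel×d = (-4)·(-11) − (-13)·(6) = 122
since m = R²·185 − 122²:  R² = (14884 + -8224) / 185 = 36
R = √36 = 6  ⇒  r_B = 6 − 3 = 3

rB=3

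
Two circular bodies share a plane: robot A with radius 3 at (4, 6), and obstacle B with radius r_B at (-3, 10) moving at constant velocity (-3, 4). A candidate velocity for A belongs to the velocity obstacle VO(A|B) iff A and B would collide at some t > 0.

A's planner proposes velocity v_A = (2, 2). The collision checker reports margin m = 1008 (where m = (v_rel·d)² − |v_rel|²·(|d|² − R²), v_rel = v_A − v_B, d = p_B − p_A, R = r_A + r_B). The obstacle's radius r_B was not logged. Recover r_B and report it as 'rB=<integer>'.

m = 1008
d = (-7, 4);  v_rel = (5, -2),  |v_rel|² = 29
v_rel×d = (5)·(4) − (-2)·(-7) = 6
since m = R²·29 − 6²:  R² = (36 + 1008) / 29 = 36
R = √36 = 6  ⇒  r_B = 6 − 3 = 3

rB=3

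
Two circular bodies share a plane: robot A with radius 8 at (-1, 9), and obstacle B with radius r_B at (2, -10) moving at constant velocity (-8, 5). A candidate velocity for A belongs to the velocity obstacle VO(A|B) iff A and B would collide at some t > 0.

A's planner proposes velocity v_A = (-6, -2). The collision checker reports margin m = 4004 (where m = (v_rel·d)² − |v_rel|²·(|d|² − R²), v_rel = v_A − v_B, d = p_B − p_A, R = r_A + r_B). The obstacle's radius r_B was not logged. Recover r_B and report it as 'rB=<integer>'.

m = 4004
d = (3, -19);  v_rel = (2, -7),  |v_rel|² = 53
v_rel×d = (2)·(-19) − (-7)·(3) = -17
since m = R²·53 − (-17)²:  R² = (289 + 4004) / 53 = 81
R = √81 = 9  ⇒  r_B = 9 − 8 = 1

rB=1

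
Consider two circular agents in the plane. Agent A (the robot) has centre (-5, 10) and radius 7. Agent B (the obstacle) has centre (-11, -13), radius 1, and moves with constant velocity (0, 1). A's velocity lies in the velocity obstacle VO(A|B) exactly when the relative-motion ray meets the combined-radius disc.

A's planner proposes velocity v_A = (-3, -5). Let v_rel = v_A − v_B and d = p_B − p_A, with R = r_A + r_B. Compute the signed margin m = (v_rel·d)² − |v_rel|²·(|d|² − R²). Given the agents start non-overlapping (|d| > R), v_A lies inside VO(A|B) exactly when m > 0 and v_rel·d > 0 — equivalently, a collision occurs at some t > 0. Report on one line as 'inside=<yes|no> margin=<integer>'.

d = (-6, -23),  |d|² = 565;  R = 7+1 = 8,  c = 565−8² = 501
v_rel = (-3, -6),  |v_rel|² = 45;  v_rel·d = (-3)·(-6) + (-6)·(-23) = 156
45·t² − 312·t + 501 = 0  ⇒  m = 156² − 45·501 = 1791
m = 1791 > 0,  v_rel·d = 156 > 0  ⇒  inside

inside=yes margin=1791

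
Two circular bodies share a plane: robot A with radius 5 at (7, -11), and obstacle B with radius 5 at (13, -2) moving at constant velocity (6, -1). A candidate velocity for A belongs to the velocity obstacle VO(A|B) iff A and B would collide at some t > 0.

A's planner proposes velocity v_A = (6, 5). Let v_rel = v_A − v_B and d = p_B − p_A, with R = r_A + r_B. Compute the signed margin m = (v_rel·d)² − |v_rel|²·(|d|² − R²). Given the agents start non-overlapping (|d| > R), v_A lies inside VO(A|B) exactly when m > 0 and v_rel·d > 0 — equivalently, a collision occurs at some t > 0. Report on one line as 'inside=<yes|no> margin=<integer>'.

d = (6, 9),  |d|² = 117;  R = 5+5 = 10,  c = 117−10² = 17
v_rel = (0, 6),  |v_rel|² = 36;  v_rel·d = (0)·(6) + (6)·(9) = 54
36·t² − 108·t + 17 = 0  ⇒  m = 54² − 36·17 = 2304
m = 2304 > 0,  v_rel·d = 54 > 0  ⇒  inside

inside=yes margin=2304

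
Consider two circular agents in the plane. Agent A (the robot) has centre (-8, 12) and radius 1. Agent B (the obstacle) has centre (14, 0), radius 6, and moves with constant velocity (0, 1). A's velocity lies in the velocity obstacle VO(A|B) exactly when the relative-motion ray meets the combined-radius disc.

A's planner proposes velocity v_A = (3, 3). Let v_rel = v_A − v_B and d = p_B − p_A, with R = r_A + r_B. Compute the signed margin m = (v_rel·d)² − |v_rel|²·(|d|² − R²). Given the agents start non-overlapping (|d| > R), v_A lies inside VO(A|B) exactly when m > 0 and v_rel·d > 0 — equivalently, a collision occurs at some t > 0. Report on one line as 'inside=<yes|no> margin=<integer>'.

d = (22, -12),  |d|² = 628;  R = 1+6 = 7,  c = 628−7² = 579
v_rel = (3, 2),  |v_rel|² = 13;  v_rel·d = (3)·(22) + (2)·(-12) = 42
13·t² − 84·t + 579 = 0  ⇒  m = 42² − 13·579 = -5763
m = -5763 < 0,  v_rel·d = 42 > 0  ⇒  outside

inside=no margin=-5763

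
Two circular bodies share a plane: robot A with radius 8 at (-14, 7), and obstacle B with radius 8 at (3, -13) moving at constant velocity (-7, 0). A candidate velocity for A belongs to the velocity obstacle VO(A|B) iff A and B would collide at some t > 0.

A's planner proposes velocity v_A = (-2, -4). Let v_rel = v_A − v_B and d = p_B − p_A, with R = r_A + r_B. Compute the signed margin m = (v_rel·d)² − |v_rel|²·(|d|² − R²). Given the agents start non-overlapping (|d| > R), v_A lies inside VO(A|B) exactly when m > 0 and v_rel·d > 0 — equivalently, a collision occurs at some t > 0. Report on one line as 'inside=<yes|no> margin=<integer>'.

d = (17, -20),  |d|² = 689;  R = 8+8 = 16,  c = 689−16² = 433
v_rel = (5, -4),  |v_rel|² = 41;  v_rel·d = (5)·(17) + (-4)·(-20) = 165
41·t² − 330·t + 433 = 0  ⇒  m = 165² − 41·433 = 9472
m = 9472 > 0,  v_rel·d = 165 > 0  ⇒  inside

inside=yes margin=9472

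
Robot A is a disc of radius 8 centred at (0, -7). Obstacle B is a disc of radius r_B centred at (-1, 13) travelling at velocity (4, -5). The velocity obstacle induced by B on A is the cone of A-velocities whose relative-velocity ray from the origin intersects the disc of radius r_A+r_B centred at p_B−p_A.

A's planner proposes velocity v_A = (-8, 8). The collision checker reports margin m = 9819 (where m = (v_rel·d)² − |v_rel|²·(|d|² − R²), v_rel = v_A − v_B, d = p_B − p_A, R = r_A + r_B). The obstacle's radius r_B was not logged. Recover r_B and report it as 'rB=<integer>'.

m = 9819
d = (-1, 20);  v_rel = (-12, 13),  |v_rel|² = 313
v_rel×d = (-12)·(20) − (13)·(-1) = -227
since m = R²·313 − (-227)²:  R² = (51529 + 9819) / 313 = 196
R = √196 = 14  ⇒  r_B = 14 − 8 = 6

rB=6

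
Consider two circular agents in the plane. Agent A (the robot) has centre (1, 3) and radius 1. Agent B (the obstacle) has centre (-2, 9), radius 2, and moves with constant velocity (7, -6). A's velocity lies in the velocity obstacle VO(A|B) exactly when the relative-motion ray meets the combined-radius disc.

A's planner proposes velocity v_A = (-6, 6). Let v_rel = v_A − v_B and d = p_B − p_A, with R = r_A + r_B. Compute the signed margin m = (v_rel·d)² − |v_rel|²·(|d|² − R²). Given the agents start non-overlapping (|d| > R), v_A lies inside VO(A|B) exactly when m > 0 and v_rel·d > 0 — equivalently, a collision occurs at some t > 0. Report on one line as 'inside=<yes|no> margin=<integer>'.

d = (-3, 6),  |d|² = 45;  R = 1+2 = 3,  c = 45−3² = 36
v_rel = (-13, 12),  |v_rel|² = 313;  v_rel·d = (-13)·(-3) + (12)·(6) = 111
313·t² − 222·t + 36 = 0  ⇒  m = 111² − 313·36 = 1053
m = 1053 > 0,  v_rel·d = 111 > 0  ⇒  inside

inside=yes margin=1053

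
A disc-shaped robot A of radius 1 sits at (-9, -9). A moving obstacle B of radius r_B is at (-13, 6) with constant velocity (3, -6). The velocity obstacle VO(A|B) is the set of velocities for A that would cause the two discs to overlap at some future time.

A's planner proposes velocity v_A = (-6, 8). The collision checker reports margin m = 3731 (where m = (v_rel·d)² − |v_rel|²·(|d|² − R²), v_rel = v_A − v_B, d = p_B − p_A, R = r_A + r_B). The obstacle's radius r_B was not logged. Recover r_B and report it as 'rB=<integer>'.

m = 3731
d = (-4, 15);  v_rel = (-9, 14),  |v_rel|² = 277
v_rel×d = (-9)·(15) − (14)·(-4) = -79
since m = R²·277 − (-79)²:  R² = (6241 + 3731) / 277 = 36
R = √36 = 6  ⇒  r_B = 6 − 1 = 5

rB=5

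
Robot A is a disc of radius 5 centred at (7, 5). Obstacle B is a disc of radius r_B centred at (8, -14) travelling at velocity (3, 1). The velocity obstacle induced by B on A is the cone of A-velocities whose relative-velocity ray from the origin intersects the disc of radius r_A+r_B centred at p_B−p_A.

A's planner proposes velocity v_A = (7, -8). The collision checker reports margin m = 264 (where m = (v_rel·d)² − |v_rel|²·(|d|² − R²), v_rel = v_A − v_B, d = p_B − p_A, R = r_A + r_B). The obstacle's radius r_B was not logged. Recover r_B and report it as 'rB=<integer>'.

m = 264
d = (1, -19);  v_rel = (4, -9),  |v_rel|² = 97
v_rel×d = (4)·(-19) − (-9)·(1) = -67
since m = R²·97 − (-67)²:  R² = (4489 + 264) / 97 = 49
R = √49 = 7  ⇒  r_B = 7 − 5 = 2

rB=2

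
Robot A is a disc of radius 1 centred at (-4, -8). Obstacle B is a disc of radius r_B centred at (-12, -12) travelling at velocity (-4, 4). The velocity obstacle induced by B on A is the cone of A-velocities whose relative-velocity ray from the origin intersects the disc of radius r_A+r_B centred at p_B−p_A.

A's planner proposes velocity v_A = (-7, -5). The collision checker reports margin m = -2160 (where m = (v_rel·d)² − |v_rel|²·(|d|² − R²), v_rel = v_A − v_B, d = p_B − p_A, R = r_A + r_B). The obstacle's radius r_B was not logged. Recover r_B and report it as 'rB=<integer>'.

m = -2160
d = (-8, -4);  v_rel = (-3, -9),  |v_rel|² = 90
v_rel×d = (-3)·(-4) − (-9)·(-8) = -60
since m = R²·90 − (-60)²:  R² = (3600 + -2160) / 90 = 16
R = √16 = 4  ⇒  r_B = 4 − 1 = 3

rB=3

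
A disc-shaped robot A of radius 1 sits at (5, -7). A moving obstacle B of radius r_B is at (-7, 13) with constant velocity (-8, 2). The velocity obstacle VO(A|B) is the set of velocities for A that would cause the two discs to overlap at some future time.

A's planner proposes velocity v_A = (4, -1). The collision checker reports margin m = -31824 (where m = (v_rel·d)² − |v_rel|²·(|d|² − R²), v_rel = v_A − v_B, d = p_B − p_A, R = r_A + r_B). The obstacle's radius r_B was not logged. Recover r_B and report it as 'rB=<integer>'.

m = -31824
d = (-12, 20);  v_rel = (12, -3),  |v_rel|² = 153
v_rel×d = (12)·(20) − (-3)·(-12) = 204
since m = R²·153 − 204²:  R² = (41616 + -31824) / 153 = 64
R = √64 = 8  ⇒  r_B = 8 − 1 = 7

rB=7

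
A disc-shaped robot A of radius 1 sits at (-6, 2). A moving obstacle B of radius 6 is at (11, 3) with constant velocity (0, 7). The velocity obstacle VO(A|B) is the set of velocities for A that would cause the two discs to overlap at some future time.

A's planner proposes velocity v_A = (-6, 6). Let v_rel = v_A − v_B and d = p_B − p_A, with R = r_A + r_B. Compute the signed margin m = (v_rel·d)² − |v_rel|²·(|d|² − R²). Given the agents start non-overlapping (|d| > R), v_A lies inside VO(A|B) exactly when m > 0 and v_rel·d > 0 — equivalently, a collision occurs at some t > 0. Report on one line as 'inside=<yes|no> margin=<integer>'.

d = (17, 1),  |d|² = 290;  R = 1+6 = 7,  c = 290−7² = 241
v_rel = (-6, -1),  |v_rel|² = 37;  v_rel·d = (-6)·(17) + (-1)·(1) = -103
37·t² + 206·t + 241 = 0  ⇒  m = (-103)² − 37·241 = 1692
m = 1692 > 0,  v_rel·d = -103 < 0  ⇒  outside

inside=no margin=1692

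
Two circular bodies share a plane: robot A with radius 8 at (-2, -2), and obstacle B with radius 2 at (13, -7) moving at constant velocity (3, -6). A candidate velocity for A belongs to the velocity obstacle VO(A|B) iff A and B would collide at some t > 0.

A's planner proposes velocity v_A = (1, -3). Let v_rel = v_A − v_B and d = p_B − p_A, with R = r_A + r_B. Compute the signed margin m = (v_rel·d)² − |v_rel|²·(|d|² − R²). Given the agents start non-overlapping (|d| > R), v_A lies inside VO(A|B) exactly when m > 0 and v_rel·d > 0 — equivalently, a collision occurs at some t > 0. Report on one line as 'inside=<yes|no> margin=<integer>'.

d = (15, -5),  |d|² = 250;  R = 8+2 = 10,  c = 250−10² = 150
v_rel = (-2, 3),  |v_rel|² = 13;  v_rel·d = (-2)·(15) + (3)·(-5) = -45
13·t² + 90·t + 150 = 0  ⇒  m = (-45)² − 13·150 = 75
m = 75 > 0,  v_rel·d = -45 < 0  ⇒  outside

inside=no margin=75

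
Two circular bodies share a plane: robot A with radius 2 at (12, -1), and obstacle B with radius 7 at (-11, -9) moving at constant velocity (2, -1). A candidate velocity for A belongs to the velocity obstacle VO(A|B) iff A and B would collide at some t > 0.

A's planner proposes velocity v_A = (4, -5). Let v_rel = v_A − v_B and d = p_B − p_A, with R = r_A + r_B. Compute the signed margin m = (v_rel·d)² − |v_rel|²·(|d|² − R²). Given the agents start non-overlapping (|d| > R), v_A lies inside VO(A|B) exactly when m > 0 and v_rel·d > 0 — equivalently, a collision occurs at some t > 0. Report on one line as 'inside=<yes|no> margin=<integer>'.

d = (-23, -8),  |d|² = 593;  R = 2+7 = 9,  c = 593−9² = 512
v_rel = (2, -4),  |v_rel|² = 20;  v_rel·d = (2)·(-23) + (-4)·(-8) = -14
20·t² + 28·t + 512 = 0  ⇒  m = (-14)² − 20·512 = -10044
m = -10044 < 0,  v_rel·d = -14 < 0  ⇒  outside

inside=no margin=-10044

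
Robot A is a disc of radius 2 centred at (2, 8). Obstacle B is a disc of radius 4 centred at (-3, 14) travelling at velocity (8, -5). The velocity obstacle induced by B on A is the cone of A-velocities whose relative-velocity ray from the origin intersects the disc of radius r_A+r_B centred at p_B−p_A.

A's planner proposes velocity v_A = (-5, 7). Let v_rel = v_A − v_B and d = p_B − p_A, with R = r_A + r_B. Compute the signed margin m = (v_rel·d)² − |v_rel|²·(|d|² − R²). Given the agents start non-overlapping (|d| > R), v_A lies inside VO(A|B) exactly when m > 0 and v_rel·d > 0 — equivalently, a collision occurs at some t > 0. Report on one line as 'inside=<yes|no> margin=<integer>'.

d = (-5, 6),  |d|² = 61;  R = 2+4 = 6,  c = 61−6² = 25
v_rel = (-13, 12),  |v_rel|² = 313;  v_rel·d = (-13)·(-5) + (12)·(6) = 137
313·t² − 274·t + 25 = 0  ⇒  m = 137² − 313·25 = 10944
m = 10944 > 0,  v_rel·d = 137 > 0  ⇒  inside

inside=yes margin=10944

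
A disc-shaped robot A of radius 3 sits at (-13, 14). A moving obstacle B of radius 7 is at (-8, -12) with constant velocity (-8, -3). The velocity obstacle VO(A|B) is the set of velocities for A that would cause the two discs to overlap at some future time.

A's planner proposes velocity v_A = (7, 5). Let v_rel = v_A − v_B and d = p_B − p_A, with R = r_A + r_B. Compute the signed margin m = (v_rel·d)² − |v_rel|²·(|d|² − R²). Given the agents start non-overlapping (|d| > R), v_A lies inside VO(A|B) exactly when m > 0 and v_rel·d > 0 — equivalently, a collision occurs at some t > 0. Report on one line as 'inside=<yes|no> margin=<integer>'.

d = (5, -26),  |d|² = 701;  R = 3+7 = 10,  c = 701−10² = 601
v_rel = (15, 8),  |v_rel|² = 289;  v_rel·d = (15)·(5) + (8)·(-26) = -133
289·t² + 266·t + 601 = 0  ⇒  m = (-133)² − 289·601 = -156000
m = -156000 < 0,  v_rel·d = -133 < 0  ⇒  outside

inside=no margin=-156000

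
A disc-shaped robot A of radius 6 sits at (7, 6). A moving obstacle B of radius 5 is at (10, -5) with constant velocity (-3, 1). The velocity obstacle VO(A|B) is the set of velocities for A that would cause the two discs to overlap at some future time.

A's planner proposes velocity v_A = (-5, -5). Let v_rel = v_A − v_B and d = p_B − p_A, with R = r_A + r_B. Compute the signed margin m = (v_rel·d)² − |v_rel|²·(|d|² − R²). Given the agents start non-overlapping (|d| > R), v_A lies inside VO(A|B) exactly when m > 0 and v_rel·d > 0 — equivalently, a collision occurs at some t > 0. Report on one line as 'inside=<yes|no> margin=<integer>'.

d = (3, -11),  |d|² = 130;  R = 6+5 = 11,  c = 130−11² = 9
v_rel = (-2, -6),  |v_rel|² = 40;  v_rel·d = (-2)·(3) + (-6)·(-11) = 60
40·t² − 120·t + 9 = 0  ⇒  m = 60² − 40·9 = 3240
m = 3240 > 0,  v_rel·d = 60 > 0  ⇒  inside

inside=yes margin=3240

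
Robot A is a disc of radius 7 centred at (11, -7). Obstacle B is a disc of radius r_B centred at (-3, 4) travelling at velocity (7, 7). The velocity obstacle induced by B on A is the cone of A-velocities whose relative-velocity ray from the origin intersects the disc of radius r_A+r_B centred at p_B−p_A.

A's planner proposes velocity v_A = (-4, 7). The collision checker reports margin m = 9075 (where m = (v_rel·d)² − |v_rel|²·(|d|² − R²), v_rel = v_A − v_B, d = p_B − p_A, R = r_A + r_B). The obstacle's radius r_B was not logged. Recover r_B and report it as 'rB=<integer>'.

m = 9075
d = (-14, 11);  v_rel = (-11, 0),  |v_rel|² = 121
v_rel×d = (-11)·(11) − (0)·(-14) = -121
since m = R²·121 − (-121)²:  R² = (14641 + 9075) / 121 = 196
R = √196 = 14  ⇒  r_B = 14 − 7 = 7

rB=7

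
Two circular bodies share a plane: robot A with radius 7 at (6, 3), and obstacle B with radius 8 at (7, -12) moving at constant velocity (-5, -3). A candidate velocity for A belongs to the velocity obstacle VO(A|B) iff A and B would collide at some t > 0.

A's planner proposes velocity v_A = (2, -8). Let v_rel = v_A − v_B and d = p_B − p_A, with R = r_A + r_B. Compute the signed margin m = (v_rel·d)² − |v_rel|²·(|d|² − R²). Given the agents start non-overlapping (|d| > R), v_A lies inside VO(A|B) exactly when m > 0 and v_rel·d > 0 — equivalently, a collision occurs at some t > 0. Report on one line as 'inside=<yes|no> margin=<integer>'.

d = (1, -15),  |d|² = 226;  R = 7+8 = 15,  c = 226−15² = 1
v_rel = (7, -5),  |v_rel|² = 74;  v_rel·d = (7)·(1) + (-5)·(-15) = 82
74·t² − 164·t + 1 = 0  ⇒  m = 82² − 74·1 = 6650
m = 6650 > 0,  v_rel·d = 82 > 0  ⇒  inside

inside=yes margin=6650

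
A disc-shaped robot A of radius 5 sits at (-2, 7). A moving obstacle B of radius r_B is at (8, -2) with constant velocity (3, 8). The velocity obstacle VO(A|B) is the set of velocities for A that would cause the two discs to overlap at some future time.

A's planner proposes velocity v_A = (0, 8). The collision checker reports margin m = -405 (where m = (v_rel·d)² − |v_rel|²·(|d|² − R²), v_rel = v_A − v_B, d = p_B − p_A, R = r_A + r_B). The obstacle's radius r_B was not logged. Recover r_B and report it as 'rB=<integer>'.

m = -405
d = (10, -9);  v_rel = (-3, 0),  |v_rel|² = 9
v_rel×d = (-3)·(-9) − (0)·(10) = 27
since m = R²·9 − 27²:  R² = (729 + -405) / 9 = 36
R = √36 = 6  ⇒  r_B = 6 − 5 = 1

rB=1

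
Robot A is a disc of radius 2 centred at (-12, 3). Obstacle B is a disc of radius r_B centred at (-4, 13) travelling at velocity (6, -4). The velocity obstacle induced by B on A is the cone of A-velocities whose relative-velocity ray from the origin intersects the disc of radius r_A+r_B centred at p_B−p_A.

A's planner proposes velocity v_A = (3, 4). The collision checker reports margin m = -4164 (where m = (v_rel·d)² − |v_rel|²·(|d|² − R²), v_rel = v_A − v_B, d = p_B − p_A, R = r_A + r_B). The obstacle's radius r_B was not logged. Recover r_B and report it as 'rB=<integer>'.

m = -4164
d = (8, 10);  v_rel = (-3, 8),  |v_rel|² = 73
v_rel×d = (-3)·(10) − (8)·(8) = -94
since m = R²·73 − (-94)²:  R² = (8836 + -4164) / 73 = 64
R = √64 = 8  ⇒  r_B = 8 − 2 = 6

rB=6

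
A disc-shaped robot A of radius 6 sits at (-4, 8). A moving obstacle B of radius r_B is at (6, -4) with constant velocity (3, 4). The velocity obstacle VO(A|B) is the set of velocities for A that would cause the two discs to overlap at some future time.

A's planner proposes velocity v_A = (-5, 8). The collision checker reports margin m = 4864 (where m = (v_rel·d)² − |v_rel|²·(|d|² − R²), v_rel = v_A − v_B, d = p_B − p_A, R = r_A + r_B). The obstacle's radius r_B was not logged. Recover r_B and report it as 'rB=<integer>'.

m = 4864
d = (10, -12);  v_rel = (-8, 4),  |v_rel|² = 80
v_rel×d = (-8)·(-12) − (4)·(10) = 56
since m = R²·80 − 56²:  R² = (3136 + 4864) / 80 = 100
R = √100 = 10  ⇒  r_B = 10 − 6 = 4

rB=4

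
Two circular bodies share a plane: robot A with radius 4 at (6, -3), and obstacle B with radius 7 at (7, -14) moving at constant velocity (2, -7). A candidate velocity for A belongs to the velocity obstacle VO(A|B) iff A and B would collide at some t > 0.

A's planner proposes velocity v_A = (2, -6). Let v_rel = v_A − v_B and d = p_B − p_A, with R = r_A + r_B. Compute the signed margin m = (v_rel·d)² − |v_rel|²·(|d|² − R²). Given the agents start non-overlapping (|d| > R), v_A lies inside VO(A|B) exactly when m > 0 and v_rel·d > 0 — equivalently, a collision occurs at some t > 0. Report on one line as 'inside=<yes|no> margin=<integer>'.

d = (1, -11),  |d|² = 122;  R = 4+7 = 11,  c = 122−11² = 1
v_rel = (0, 1),  |v_rel|² = 1;  v_rel·d = (0)·(1) + (1)·(-11) = -11
1·t² + 22·t + 1 = 0  ⇒  m = (-11)² − 1·1 = 120
m = 120 > 0,  v_rel·d = -11 < 0  ⇒  outside

inside=no margin=120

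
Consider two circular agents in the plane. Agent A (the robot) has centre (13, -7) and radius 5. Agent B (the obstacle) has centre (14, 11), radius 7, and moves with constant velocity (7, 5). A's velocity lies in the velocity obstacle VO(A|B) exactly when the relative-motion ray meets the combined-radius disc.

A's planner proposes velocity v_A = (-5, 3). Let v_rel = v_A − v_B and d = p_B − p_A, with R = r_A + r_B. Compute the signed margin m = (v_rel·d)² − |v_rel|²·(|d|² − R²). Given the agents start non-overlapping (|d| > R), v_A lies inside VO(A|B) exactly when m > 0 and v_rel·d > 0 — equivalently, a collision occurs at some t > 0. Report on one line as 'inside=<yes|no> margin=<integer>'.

d = (1, 18),  |d|² = 325;  R = 5+7 = 12,  c = 325−12² = 181
v_rel = (-12, -2),  |v_rel|² = 148;  v_rel·d = (-12)·(1) + (-2)·(18) = -48
148·t² + 96·t + 181 = 0  ⇒  m = (-48)² − 148·181 = -24484
m = -24484 < 0,  v_rel·d = -48 < 0  ⇒  outside

inside=no margin=-24484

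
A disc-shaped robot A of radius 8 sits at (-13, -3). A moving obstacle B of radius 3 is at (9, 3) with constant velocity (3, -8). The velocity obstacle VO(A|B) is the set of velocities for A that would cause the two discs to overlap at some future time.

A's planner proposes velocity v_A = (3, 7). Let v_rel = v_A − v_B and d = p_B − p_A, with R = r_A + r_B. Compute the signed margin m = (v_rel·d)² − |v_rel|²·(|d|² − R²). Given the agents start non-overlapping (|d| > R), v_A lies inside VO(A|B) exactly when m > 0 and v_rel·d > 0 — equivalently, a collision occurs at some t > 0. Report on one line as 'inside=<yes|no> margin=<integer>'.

d = (22, 6),  |d|² = 520;  R = 8+3 = 11,  c = 520−11² = 399
v_rel = (0, 15),  |v_rel|² = 225;  v_rel·d = (0)·(22) + (15)·(6) = 90
225·t² − 180·t + 399 = 0  ⇒  m = 90² − 225·399 = -81675
m = -81675 < 0,  v_rel·d = 90 > 0  ⇒  outside

inside=no margin=-81675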